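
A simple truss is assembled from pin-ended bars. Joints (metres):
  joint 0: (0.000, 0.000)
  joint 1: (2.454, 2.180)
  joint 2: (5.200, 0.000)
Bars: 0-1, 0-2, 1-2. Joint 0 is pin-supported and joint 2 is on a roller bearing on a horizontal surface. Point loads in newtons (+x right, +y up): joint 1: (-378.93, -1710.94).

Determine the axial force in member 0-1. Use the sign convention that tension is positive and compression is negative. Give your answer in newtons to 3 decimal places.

-1599.621

N=3 nodes, M=3 members, R=3 reactions → 2N=6, M+R=6
member 0 (0-1): L=3.2825, (cx,cy)=(0.7476,0.6641)
member 1 (0-2): L=5.2000, (cx,cy)=(1.0000,0.0000)
member 2 (1-2): L=3.5061, (cx,cy)=(0.7832,-0.6218)
solve A·x = −loads:
  F[0-1] = -1599.6206 N (compression)
  F[0-2] = +816.9639 N (tension)
  F[1-2] = -1043.1093 N (compression)
  Rx@0 = +378.9300 N
  Ry@0 = +1062.3670 N
  Ry@2 = +648.5730 N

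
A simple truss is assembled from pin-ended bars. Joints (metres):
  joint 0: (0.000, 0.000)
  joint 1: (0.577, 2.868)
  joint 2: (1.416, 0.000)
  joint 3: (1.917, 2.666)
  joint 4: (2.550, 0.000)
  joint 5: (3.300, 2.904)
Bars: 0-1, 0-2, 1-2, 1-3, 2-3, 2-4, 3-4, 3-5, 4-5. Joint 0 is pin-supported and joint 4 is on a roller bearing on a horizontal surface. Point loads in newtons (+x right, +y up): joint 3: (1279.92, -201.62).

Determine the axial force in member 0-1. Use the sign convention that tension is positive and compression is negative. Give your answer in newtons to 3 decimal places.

1313.904

N=6 nodes, M=9 members, R=3 reactions → 2N=12, M+R=12
member 0 (0-1): L=2.9255, (cx,cy)=(0.1972,0.9804)
member 1 (0-2): L=1.4160, (cx,cy)=(1.0000,0.0000)
member 2 (1-2): L=2.9882, (cx,cy)=(0.2808,-0.9598)
member 3 (1-3): L=1.3551, (cx,cy)=(0.9888,-0.1491)
member 4 (2-3): L=2.7127, (cx,cy)=(0.1847,0.9828)
member 5 (2-4): L=1.1340, (cx,cy)=(1.0000,0.0000)
member 6 (3-4): L=2.7401, (cx,cy)=(0.2310,-0.9730)
member 7 (3-5): L=1.4033, (cx,cy)=(0.9855,0.1696)
member 8 (4-5): L=2.9993, (cx,cy)=(0.2501,0.9682)
solve A·x = −loads:
  F[0-1] = +1313.9042 N (tension)
  F[0-2] = +1020.7740 N (tension)
  F[1-2] = -1446.5752 N (compression)
  F[1-3] = +672.8191 N (tension)
  F[2-3] = +1412.6889 N (tension)
  F[2-4] = +353.7094 N (tension)
  F[3-4] = -1531.1303 N (compression)
  F[3-5] = +0.0000 N (tension)
  F[4-5] = -0.0000 N (compression)
  Rx@0 = -1279.9200 N
  Ry@0 = -1288.0946 N
  Ry@4 = +1489.7146 N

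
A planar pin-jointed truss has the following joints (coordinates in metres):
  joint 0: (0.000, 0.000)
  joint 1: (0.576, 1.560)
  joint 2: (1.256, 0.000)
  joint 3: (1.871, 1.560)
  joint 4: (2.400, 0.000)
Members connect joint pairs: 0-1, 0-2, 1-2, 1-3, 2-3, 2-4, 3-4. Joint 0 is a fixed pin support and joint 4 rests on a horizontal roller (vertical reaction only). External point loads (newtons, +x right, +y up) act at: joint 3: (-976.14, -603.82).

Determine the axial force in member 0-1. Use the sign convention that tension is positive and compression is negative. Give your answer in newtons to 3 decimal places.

N=5 nodes, M=7 members, R=3 reactions → 2N=10, M+R=10
member 0 (0-1): L=1.6629, (cx,cy)=(0.3464,0.9381)
member 1 (0-2): L=1.2560, (cx,cy)=(1.0000,0.0000)
member 2 (1-2): L=1.7018, (cx,cy)=(0.3996,-0.9167)
member 3 (1-3): L=1.2950, (cx,cy)=(1.0000,0.0000)
member 4 (2-3): L=1.6768, (cx,cy)=(0.3668,0.9303)
member 5 (2-4): L=1.1440, (cx,cy)=(1.0000,0.0000)
member 6 (3-4): L=1.6473, (cx,cy)=(0.3211,-0.9470)
solve A·x = −loads:
  F[0-1] = -818.2346 N (compression)
  F[0-2] = -692.7247 N (compression)
  F[1-2] = +837.3365 N (tension)
  F[1-3] = -618.0027 N (compression)
  F[2-3] = -825.0778 N (compression)
  F[2-4] = -55.5325 N (compression)
  F[3-4] = +172.9224 N (tension)
  Rx@0 = +976.1400 N
  Ry@0 = +767.5830 N
  Ry@4 = -163.7630 N

-818.235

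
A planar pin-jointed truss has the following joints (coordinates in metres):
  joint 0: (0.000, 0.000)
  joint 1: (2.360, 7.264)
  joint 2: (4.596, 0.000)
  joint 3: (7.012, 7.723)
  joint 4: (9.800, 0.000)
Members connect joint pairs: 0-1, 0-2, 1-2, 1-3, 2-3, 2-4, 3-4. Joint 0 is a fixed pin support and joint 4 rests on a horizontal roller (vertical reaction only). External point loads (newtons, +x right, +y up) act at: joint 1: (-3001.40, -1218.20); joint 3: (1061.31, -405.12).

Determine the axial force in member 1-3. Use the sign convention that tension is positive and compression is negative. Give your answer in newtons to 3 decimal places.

N=5 nodes, M=7 members, R=3 reactions → 2N=10, M+R=10
member 0 (0-1): L=7.6378, (cx,cy)=(0.3090,0.9511)
member 1 (0-2): L=4.5960, (cx,cy)=(1.0000,0.0000)
member 2 (1-2): L=7.6004, (cx,cy)=(0.2942,-0.9557)
member 3 (1-3): L=4.6746, (cx,cy)=(0.9952,0.0982)
member 4 (2-3): L=8.0921, (cx,cy)=(0.2986,0.9544)
member 5 (2-4): L=5.2040, (cx,cy)=(1.0000,0.0000)
member 6 (3-4): L=8.2108, (cx,cy)=(0.3396,-0.9406)
solve A·x = −loads:
  F[0-1] = -2553.3737 N (compression)
  F[0-2] = -1151.1197 N (compression)
  F[1-2] = +1450.6075 N (tension)
  F[1-3] = +1794.3364 N (tension)
  F[2-3] = -1452.6671 N (compression)
  F[2-4] = -290.6422 N (compression)
  F[3-4] = +855.9587 N (tension)
  Rx@0 = +1940.0900 N
  Ry@0 = +2428.4240 N
  Ry@4 = -805.1040 N

1794.336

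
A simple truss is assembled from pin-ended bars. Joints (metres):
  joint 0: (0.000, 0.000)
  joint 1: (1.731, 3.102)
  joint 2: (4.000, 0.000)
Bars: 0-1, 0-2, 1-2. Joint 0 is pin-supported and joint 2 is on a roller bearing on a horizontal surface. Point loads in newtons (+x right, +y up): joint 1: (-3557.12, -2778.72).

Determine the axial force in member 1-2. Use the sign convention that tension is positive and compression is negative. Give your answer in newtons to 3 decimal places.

1927.901

N=3 nodes, M=3 members, R=3 reactions → 2N=6, M+R=6
member 0 (0-1): L=3.5523, (cx,cy)=(0.4873,0.8732)
member 1 (0-2): L=4.0000, (cx,cy)=(1.0000,0.0000)
member 2 (1-2): L=3.8433, (cx,cy)=(0.5904,-0.8071)
solve A·x = −loads:
  F[0-1] = -4964.0168 N (compression)
  F[0-2] = -1138.1979 N (compression)
  F[1-2] = +1927.9012 N (tension)
  Rx@0 = +3557.1200 N
  Ry@0 = +4334.7755 N
  Ry@2 = -1556.0555 N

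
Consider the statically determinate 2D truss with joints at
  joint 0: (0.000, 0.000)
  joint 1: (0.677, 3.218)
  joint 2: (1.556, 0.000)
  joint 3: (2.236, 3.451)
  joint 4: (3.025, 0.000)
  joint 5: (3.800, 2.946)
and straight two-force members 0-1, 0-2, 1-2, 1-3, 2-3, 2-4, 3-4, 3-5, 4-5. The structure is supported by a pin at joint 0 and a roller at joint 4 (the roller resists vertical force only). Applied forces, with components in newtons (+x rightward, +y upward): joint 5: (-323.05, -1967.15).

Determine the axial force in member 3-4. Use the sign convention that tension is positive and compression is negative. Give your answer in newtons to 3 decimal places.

-253.616

N=6 nodes, M=9 members, R=3 reactions → 2N=12, M+R=12
member 0 (0-1): L=3.2884, (cx,cy)=(0.2059,0.9786)
member 1 (0-2): L=1.5560, (cx,cy)=(1.0000,0.0000)
member 2 (1-2): L=3.3359, (cx,cy)=(0.2635,-0.9647)
member 3 (1-3): L=1.5763, (cx,cy)=(0.9890,0.1478)
member 4 (2-3): L=3.5174, (cx,cy)=(0.1933,0.9811)
member 5 (2-4): L=1.4690, (cx,cy)=(1.0000,0.0000)
member 6 (3-4): L=3.5400, (cx,cy)=(0.2229,-0.9748)
member 7 (3-5): L=1.6435, (cx,cy)=(0.9516,-0.3073)
member 8 (4-5): L=3.0462, (cx,cy)=(0.2544,0.9671)
solve A·x = −loads:
  F[0-1] = +193.5125 N (tension)
  F[0-2] = -362.8889 N (compression)
  F[1-2] = -182.6750 N (compression)
  F[1-3] = +88.9505 N (tension)
  F[2-3] = +179.6076 N (tension)
  F[2-4] = -445.7464 N (compression)
  F[3-4] = -253.6156 N (compression)
  F[3-5] = +188.3329 N (tension)
  F[4-5] = -1974.2419 N (compression)
  Rx@0 = +323.0500 N
  Ry@0 = -189.3673 N
  Ry@4 = +2156.5173 N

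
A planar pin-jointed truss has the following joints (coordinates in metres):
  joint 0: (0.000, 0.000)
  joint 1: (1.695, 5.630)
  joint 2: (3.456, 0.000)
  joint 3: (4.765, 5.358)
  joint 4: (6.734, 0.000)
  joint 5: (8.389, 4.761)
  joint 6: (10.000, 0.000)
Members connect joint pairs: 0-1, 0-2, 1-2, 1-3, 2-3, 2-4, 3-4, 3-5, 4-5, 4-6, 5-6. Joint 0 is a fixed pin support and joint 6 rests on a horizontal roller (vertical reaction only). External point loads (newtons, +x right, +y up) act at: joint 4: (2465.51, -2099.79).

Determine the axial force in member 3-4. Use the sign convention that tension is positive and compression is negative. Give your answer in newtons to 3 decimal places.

N=7 nodes, M=11 members, R=3 reactions → 2N=14, M+R=14
member 0 (0-1): L=5.8796, (cx,cy)=(0.2883,0.9575)
member 1 (0-2): L=3.4560, (cx,cy)=(1.0000,0.0000)
member 2 (1-2): L=5.8990, (cx,cy)=(0.2985,-0.9544)
member 3 (1-3): L=3.0820, (cx,cy)=(0.9961,-0.0883)
member 4 (2-3): L=5.5156, (cx,cy)=(0.2373,0.9714)
member 5 (2-4): L=3.2780, (cx,cy)=(1.0000,0.0000)
member 6 (3-4): L=5.7083, (cx,cy)=(0.3449,-0.9386)
member 7 (3-5): L=3.6728, (cx,cy)=(0.9867,-0.1625)
member 8 (4-5): L=5.0405, (cx,cy)=(0.3283,0.9446)
member 9 (4-6): L=3.2660, (cx,cy)=(1.0000,0.0000)
member 10 (5-6): L=5.0262, (cx,cy)=(0.3205,-0.9472)
solve A·x = −loads:
  F[0-1] = -716.1976 N (compression)
  F[0-2] = +2671.9783 N (tension)
  F[1-2] = +758.7506 N (tension)
  F[1-3] = -434.6711 N (compression)
  F[2-3] = -745.4505 N (compression)
  F[2-4] = +3075.4010 N (tension)
  F[3-4] = +891.6513 N (tension)
  F[3-5] = -929.8173 N (compression)
  F[4-5] = +1336.9868 N (tension)
  F[4-6] = +478.4608 N (tension)
  F[5-6] = -1492.7547 N (compression)
  Rx@0 = -2465.5100 N
  Ry@0 = +685.7914 N
  Ry@6 = +1413.9986 N

891.651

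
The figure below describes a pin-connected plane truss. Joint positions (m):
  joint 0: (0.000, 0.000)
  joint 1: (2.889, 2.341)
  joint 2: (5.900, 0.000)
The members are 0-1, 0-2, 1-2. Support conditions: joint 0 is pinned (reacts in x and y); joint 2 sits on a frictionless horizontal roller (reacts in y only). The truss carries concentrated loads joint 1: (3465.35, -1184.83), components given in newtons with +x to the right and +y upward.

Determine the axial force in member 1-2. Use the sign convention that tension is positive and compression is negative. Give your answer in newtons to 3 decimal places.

N=3 nodes, M=3 members, R=3 reactions → 2N=6, M+R=6
member 0 (0-1): L=3.7184, (cx,cy)=(0.7769,0.6296)
member 1 (0-2): L=5.9000, (cx,cy)=(1.0000,0.0000)
member 2 (1-2): L=3.8140, (cx,cy)=(0.7895,-0.6138)
solve A·x = −loads:
  F[0-1] = +1223.5590 N (tension)
  F[0-2] = +2514.7129 N (tension)
  F[1-2] = -3185.3375 N (compression)
  Rx@0 = -3465.3500 N
  Ry@0 = -770.3155 N
  Ry@2 = +1955.1455 N

-3185.337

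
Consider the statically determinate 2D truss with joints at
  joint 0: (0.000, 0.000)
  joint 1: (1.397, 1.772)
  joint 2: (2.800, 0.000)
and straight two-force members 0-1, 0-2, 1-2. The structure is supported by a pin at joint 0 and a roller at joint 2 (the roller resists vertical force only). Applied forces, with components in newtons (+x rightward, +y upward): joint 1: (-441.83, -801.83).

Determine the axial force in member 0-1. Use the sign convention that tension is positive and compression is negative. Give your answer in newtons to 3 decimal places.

N=3 nodes, M=3 members, R=3 reactions → 2N=6, M+R=6
member 0 (0-1): L=2.2565, (cx,cy)=(0.6191,0.7853)
member 1 (0-2): L=2.8000, (cx,cy)=(1.0000,0.0000)
member 2 (1-2): L=2.2602, (cx,cy)=(0.6207,-0.7840)
solve A·x = −loads:
  F[0-1] = -867.6778 N (compression)
  F[0-2] = +95.3602 N (tension)
  F[1-2] = -153.6213 N (compression)
  Rx@0 = +441.8300 N
  Ry@0 = +681.3894 N
  Ry@2 = +120.4406 N

-867.678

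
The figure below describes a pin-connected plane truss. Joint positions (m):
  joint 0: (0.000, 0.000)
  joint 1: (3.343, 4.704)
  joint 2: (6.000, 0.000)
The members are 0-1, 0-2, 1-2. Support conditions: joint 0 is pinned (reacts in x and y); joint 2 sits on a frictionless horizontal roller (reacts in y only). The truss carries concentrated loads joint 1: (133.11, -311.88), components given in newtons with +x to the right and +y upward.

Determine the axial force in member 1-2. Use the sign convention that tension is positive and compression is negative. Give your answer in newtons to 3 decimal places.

N=3 nodes, M=3 members, R=3 reactions → 2N=6, M+R=6
member 0 (0-1): L=5.7709, (cx,cy)=(0.5793,0.8151)
member 1 (0-2): L=6.0000, (cx,cy)=(1.0000,0.0000)
member 2 (1-2): L=5.4025, (cx,cy)=(0.4918,-0.8707)
solve A·x = −loads:
  F[0-1] = -41.4079 N (compression)
  F[0-2] = +157.0970 N (tension)
  F[1-2] = -319.4281 N (compression)
  Rx@0 = -133.1100 N
  Ry@0 = +33.7526 N
  Ry@2 = +278.1274 N

-319.428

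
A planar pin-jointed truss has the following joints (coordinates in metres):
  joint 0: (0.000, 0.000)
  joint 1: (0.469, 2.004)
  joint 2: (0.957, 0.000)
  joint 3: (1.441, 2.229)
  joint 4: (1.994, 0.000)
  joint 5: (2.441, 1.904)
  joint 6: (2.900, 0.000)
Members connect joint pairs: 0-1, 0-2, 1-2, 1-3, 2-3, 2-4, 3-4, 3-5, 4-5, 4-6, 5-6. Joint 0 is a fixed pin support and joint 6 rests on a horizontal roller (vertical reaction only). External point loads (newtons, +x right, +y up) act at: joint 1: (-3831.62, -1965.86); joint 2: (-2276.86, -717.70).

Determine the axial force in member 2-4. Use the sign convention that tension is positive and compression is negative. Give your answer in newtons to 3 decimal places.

-1369.990

N=7 nodes, M=11 members, R=3 reactions → 2N=14, M+R=14
member 0 (0-1): L=2.0581, (cx,cy)=(0.2279,0.9737)
member 1 (0-2): L=0.9570, (cx,cy)=(1.0000,0.0000)
member 2 (1-2): L=2.0626, (cx,cy)=(0.2366,-0.9716)
member 3 (1-3): L=0.9977, (cx,cy)=(0.9742,0.2255)
member 4 (2-3): L=2.2809, (cx,cy)=(0.2122,0.9772)
member 5 (2-4): L=1.0370, (cx,cy)=(1.0000,0.0000)
member 6 (3-4): L=2.2966, (cx,cy)=(0.2408,-0.9706)
member 7 (3-5): L=1.0515, (cx,cy)=(0.9510,-0.3091)
member 8 (4-5): L=1.9558, (cx,cy)=(0.2286,0.9735)
member 9 (4-6): L=0.9060, (cx,cy)=(1.0000,0.0000)
member 10 (5-6): L=1.9585, (cx,cy)=(0.2344,-0.9722)
solve A·x = −loads:
  F[0-1] = -4905.6386 N (compression)
  F[0-2] = -4990.6092 N (compression)
  F[1-2] = +3350.5239 N (tension)
  F[1-3] = +1971.8147 N (tension)
  F[2-3] = -2596.8294 N (compression)
  F[2-4] = -1369.9896 N (compression)
  F[3-4] = +1846.6130 N (tension)
  F[3-5] = +972.9800 N (tension)
  F[4-5] = -1841.0085 N (compression)
  F[4-6] = -504.5658 N (compression)
  F[5-6] = +2152.9729 N (tension)
  Rx@0 = +6108.4800 N
  Ry@0 = +4776.5735 N
  Ry@6 = -2093.0135 N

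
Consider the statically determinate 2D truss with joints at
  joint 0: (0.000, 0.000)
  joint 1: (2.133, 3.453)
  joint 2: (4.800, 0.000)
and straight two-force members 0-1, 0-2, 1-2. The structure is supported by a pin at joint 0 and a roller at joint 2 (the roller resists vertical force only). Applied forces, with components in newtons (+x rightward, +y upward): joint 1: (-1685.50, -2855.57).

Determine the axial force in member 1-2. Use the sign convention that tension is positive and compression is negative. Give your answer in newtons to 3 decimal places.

-71.311

N=3 nodes, M=3 members, R=3 reactions → 2N=6, M+R=6
member 0 (0-1): L=4.0587, (cx,cy)=(0.5255,0.8508)
member 1 (0-2): L=4.8000, (cx,cy)=(1.0000,0.0000)
member 2 (1-2): L=4.3630, (cx,cy)=(0.6113,-0.7914)
solve A·x = −loads:
  F[0-1] = -3290.1213 N (compression)
  F[0-2] = +43.5906 N (tension)
  F[1-2] = -71.3114 N (compression)
  Rx@0 = +1685.5000 N
  Ry@0 = +2799.1326 N
  Ry@2 = +56.4374 N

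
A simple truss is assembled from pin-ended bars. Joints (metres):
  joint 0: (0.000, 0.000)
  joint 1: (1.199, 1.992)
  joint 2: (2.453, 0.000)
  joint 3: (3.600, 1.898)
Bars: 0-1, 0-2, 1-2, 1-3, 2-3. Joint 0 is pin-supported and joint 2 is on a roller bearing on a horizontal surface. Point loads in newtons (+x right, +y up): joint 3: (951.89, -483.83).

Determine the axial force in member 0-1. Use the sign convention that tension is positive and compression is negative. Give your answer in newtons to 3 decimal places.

1123.703

N=4 nodes, M=5 members, R=3 reactions → 2N=8, M+R=8
member 0 (0-1): L=2.3250, (cx,cy)=(0.5157,0.8568)
member 1 (0-2): L=2.4530, (cx,cy)=(1.0000,0.0000)
member 2 (1-2): L=2.3538, (cx,cy)=(0.5327,-0.8463)
member 3 (1-3): L=2.4028, (cx,cy)=(0.9992,-0.0391)
member 4 (2-3): L=2.2177, (cx,cy)=(0.5172,0.8559)
solve A·x = −loads:
  F[0-1] = +1123.7027 N (tension)
  F[0-2] = +372.3999 N (tension)
  F[1-2] = -1193.8713 N (compression)
  F[1-3] = +1216.4511 N (tension)
  F[2-3] = -509.7134 N (compression)
  Rx@0 = -951.8900 N
  Ry@0 = -962.7559 N
  Ry@2 = +1446.5859 N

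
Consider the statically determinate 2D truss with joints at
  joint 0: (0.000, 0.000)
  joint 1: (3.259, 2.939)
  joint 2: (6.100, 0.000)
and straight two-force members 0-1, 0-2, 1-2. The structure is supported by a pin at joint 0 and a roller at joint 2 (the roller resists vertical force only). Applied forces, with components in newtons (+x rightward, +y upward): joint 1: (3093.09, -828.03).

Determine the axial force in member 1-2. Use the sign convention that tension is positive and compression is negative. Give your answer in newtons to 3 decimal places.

N=3 nodes, M=3 members, R=3 reactions → 2N=6, M+R=6
member 0 (0-1): L=4.3885, (cx,cy)=(0.7426,0.6697)
member 1 (0-2): L=6.1000, (cx,cy)=(1.0000,0.0000)
member 2 (1-2): L=4.0877, (cx,cy)=(0.6950,-0.7190)
solve A·x = −loads:
  F[0-1] = +1649.4016 N (tension)
  F[0-2] = +1868.2027 N (tension)
  F[1-2] = -2687.9922 N (compression)
  Rx@0 = -3093.0900 N
  Ry@0 = -1104.6161 N
  Ry@2 = +1932.6461 N

-2687.992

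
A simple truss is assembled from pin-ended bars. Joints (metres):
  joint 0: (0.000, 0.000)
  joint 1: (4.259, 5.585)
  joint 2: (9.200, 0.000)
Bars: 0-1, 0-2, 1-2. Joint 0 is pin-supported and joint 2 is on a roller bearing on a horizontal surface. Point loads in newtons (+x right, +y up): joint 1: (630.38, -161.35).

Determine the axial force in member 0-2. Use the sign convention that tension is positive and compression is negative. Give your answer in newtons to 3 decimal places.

N=3 nodes, M=3 members, R=3 reactions → 2N=6, M+R=6
member 0 (0-1): L=7.0236, (cx,cy)=(0.6064,0.7952)
member 1 (0-2): L=9.2000, (cx,cy)=(1.0000,0.0000)
member 2 (1-2): L=7.4569, (cx,cy)=(0.6626,-0.7490)
solve A·x = −loads:
  F[0-1] = +372.2789 N (tension)
  F[0-2] = +404.6368 N (tension)
  F[1-2] = -610.6750 N (compression)
  Rx@0 = -630.3800 N
  Ry@0 = -296.0263 N
  Ry@2 = +457.3763 N

404.637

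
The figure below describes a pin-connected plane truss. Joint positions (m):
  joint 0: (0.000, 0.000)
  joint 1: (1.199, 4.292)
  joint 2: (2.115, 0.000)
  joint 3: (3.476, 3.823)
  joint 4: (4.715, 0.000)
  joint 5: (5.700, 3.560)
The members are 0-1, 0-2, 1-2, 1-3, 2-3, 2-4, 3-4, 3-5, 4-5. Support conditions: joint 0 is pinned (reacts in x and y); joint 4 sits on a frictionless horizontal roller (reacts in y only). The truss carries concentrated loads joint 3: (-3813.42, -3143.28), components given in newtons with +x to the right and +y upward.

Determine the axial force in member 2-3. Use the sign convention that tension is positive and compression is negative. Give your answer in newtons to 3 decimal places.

-4600.370

N=6 nodes, M=9 members, R=3 reactions → 2N=12, M+R=12
member 0 (0-1): L=4.4563, (cx,cy)=(0.2691,0.9631)
member 1 (0-2): L=2.1150, (cx,cy)=(1.0000,0.0000)
member 2 (1-2): L=4.3887, (cx,cy)=(0.2087,-0.9780)
member 3 (1-3): L=2.3248, (cx,cy)=(0.9794,-0.2017)
member 4 (2-3): L=4.0580, (cx,cy)=(0.3354,0.9421)
member 5 (2-4): L=2.6000, (cx,cy)=(1.0000,0.0000)
member 6 (3-4): L=4.0188, (cx,cy)=(0.3083,-0.9513)
member 7 (3-5): L=2.2395, (cx,cy)=(0.9931,-0.1174)
member 8 (4-5): L=3.6938, (cx,cy)=(0.2667,0.9638)
solve A·x = −loads:
  F[0-1] = -4067.9781 N (compression)
  F[0-2] = -2718.9079 N (compression)
  F[1-2] = +4431.5259 N (tension)
  F[1-3] = -2061.8521 N (compression)
  F[2-3] = -4600.3701 N (compression)
  F[2-4] = -251.0701 N (compression)
  F[3-4] = +814.3591 N (tension)
  F[3-5] = -0.0000 N (tension)
  F[4-5] = +0.0000 N (tension)
  Rx@0 = +3813.4200 N
  Ry@0 = +3917.9700 N
  Ry@4 = -774.6900 N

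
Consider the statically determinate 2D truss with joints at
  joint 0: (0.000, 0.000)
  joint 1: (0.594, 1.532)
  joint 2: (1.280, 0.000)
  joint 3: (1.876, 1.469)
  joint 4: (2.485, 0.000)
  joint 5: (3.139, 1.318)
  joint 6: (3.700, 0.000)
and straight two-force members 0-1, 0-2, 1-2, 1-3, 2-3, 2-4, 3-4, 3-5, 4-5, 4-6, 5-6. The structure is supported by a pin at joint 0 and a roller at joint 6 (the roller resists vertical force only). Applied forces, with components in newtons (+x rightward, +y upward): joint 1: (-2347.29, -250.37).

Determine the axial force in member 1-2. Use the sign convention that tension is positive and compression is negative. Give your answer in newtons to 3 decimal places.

939.825

N=7 nodes, M=11 members, R=3 reactions → 2N=14, M+R=14
member 0 (0-1): L=1.6431, (cx,cy)=(0.3615,0.9324)
member 1 (0-2): L=1.2800, (cx,cy)=(1.0000,0.0000)
member 2 (1-2): L=1.6786, (cx,cy)=(0.4087,-0.9127)
member 3 (1-3): L=1.2835, (cx,cy)=(0.9988,-0.0491)
member 4 (2-3): L=1.5853, (cx,cy)=(0.3760,0.9266)
member 5 (2-4): L=1.2050, (cx,cy)=(1.0000,0.0000)
member 6 (3-4): L=1.5902, (cx,cy)=(0.3830,-0.9238)
member 7 (3-5): L=1.2720, (cx,cy)=(0.9929,-0.1187)
member 8 (4-5): L=1.4713, (cx,cy)=(0.4445,0.8958)
member 9 (4-6): L=1.2150, (cx,cy)=(1.0000,0.0000)
member 10 (5-6): L=1.4324, (cx,cy)=(0.3916,-0.9201)
solve A·x = −loads:
  F[0-1] = -1267.8237 N (compression)
  F[0-2] = -1888.9638 N (compression)
  F[1-2] = +939.8253 N (tension)
  F[1-3] = +1506.6924 N (tension)
  F[2-3] = -925.6662 N (compression)
  F[2-4] = -1156.8685 N (compression)
  F[3-4] = +903.6662 N (tension)
  F[3-5] = +816.5722 N (tension)
  F[4-5] = -931.8939 N (compression)
  F[4-6] = -396.5778 N (compression)
  F[5-6] = +1012.5997 N (tension)
  Rx@0 = +2347.2900 N
  Ry@0 = +1182.0804 N
  Ry@6 = -931.7104 N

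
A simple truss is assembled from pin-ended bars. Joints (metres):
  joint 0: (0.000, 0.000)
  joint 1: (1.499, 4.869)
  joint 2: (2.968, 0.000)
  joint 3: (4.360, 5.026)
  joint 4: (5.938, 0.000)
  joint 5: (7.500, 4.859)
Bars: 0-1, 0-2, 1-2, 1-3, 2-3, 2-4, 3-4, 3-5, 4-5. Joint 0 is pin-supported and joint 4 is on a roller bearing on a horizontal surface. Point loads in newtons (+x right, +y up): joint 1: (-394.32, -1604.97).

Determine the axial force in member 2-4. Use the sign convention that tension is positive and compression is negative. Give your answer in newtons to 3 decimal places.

25.692

N=6 nodes, M=9 members, R=3 reactions → 2N=12, M+R=12
member 0 (0-1): L=5.0945, (cx,cy)=(0.2942,0.9557)
member 1 (0-2): L=2.9680, (cx,cy)=(1.0000,0.0000)
member 2 (1-2): L=5.0858, (cx,cy)=(0.2888,-0.9574)
member 3 (1-3): L=2.8653, (cx,cy)=(0.9985,0.0548)
member 4 (2-3): L=5.2152, (cx,cy)=(0.2669,0.9637)
member 5 (2-4): L=2.9700, (cx,cy)=(1.0000,0.0000)
member 6 (3-4): L=5.2679, (cx,cy)=(0.2996,-0.9541)
member 7 (3-5): L=3.1444, (cx,cy)=(0.9986,-0.0531)
member 8 (4-5): L=5.1039, (cx,cy)=(0.3060,0.9520)
solve A·x = −loads:
  F[0-1] = -1593.6890 N (compression)
  F[0-2] = +74.6032 N (tension)
  F[1-2] = -88.2876 N (compression)
  F[1-3] = -49.1757 N (compression)
  F[2-3] = +87.7063 N (tension)
  F[2-4] = +25.6919 N (tension)
  F[3-4] = -85.7683 N (compression)
  F[3-5] = -0.0000 N (compression)
  F[4-5] = +0.0000 N (tension)
  Rx@0 = +394.3200 N
  Ry@0 = +1523.1401 N
  Ry@4 = +81.8299 N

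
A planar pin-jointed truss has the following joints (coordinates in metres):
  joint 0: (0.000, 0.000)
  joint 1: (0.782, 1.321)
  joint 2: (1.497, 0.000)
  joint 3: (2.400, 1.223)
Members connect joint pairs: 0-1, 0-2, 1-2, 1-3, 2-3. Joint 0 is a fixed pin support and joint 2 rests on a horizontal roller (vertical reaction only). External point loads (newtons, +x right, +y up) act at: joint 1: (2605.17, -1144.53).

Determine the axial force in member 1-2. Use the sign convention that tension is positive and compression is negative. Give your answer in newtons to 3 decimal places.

N=4 nodes, M=5 members, R=3 reactions → 2N=8, M+R=8
member 0 (0-1): L=1.5351, (cx,cy)=(0.5094,0.8605)
member 1 (0-2): L=1.4970, (cx,cy)=(1.0000,0.0000)
member 2 (1-2): L=1.5021, (cx,cy)=(0.4760,-0.8794)
member 3 (1-3): L=1.6210, (cx,cy)=(0.9982,-0.0605)
member 4 (2-3): L=1.5202, (cx,cy)=(0.5940,0.8045)
solve A·x = −loads:
  F[0-1] = +2036.2373 N (tension)
  F[0-2] = +1567.8914 N (tension)
  F[1-2] = -3293.8596 N (compression)
  F[1-3] = +0.0000 N (tension)
  F[2-3] = -0.0000 N (compression)
  Rx@0 = -2605.1700 N
  Ry@0 = -1752.2315 N
  Ry@2 = +2896.7615 N

-3293.860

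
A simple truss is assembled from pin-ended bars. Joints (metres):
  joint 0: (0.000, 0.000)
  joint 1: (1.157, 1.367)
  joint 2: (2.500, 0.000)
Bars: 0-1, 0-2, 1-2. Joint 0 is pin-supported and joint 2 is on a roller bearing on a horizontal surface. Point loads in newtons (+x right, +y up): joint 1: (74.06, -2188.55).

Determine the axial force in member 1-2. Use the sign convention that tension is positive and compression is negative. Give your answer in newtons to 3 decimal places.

-1476.653

N=3 nodes, M=3 members, R=3 reactions → 2N=6, M+R=6
member 0 (0-1): L=1.7909, (cx,cy)=(0.6460,0.7633)
member 1 (0-2): L=2.5000, (cx,cy)=(1.0000,0.0000)
member 2 (1-2): L=1.9163, (cx,cy)=(0.7008,-0.7133)
solve A·x = −loads:
  F[0-1] = -1487.2144 N (compression)
  F[0-2] = +1034.8635 N (tension)
  F[1-2] = -1476.6527 N (compression)
  Rx@0 = -74.0600 N
  Ry@0 = +1135.1931 N
  Ry@2 = +1053.3569 N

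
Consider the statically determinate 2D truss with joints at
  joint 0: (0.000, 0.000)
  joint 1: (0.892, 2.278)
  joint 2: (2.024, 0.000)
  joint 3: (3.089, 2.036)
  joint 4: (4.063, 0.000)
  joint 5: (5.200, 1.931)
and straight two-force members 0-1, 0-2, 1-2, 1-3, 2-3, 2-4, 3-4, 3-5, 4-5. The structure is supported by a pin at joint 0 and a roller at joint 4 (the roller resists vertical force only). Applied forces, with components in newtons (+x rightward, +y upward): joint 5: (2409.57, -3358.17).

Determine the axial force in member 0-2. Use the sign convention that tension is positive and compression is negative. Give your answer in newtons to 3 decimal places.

N=6 nodes, M=9 members, R=3 reactions → 2N=12, M+R=12
member 0 (0-1): L=2.4464, (cx,cy)=(0.3646,0.9312)
member 1 (0-2): L=2.0240, (cx,cy)=(1.0000,0.0000)
member 2 (1-2): L=2.5438, (cx,cy)=(0.4450,-0.8955)
member 3 (1-3): L=2.2103, (cx,cy)=(0.9940,-0.1095)
member 4 (2-3): L=2.2977, (cx,cy)=(0.4635,0.8861)
member 5 (2-4): L=2.0390, (cx,cy)=(1.0000,0.0000)
member 6 (3-4): L=2.2570, (cx,cy)=(0.4315,-0.9021)
member 7 (3-5): L=2.1136, (cx,cy)=(0.9988,-0.0497)
member 8 (4-5): L=2.2409, (cx,cy)=(0.5074,0.8617)
solve A·x = −loads:
  F[0-1] = +2239.0842 N (tension)
  F[0-2] = +1593.1661 N (tension)
  F[1-2] = -2569.2268 N (compression)
  F[1-3] = +1971.5905 N (tension)
  F[2-3] = +2596.5683 N (tension)
  F[2-4] = -753.6842 N (compression)
  F[3-4] = -2546.2399 N (compression)
  F[3-5] = +4267.3519 N (tension)
  F[4-5] = -3651.0587 N (compression)
  Rx@0 = -2409.5700 N
  Ry@0 = -2084.9419 N
  Ry@4 = +5443.1119 N

1593.166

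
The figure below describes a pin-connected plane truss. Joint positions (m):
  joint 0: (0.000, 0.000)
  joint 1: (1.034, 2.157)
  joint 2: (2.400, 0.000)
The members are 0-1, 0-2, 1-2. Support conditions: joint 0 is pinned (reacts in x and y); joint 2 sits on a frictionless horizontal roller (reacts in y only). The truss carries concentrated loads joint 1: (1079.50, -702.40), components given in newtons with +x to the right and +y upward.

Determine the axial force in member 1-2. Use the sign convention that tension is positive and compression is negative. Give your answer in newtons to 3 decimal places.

-1506.584

N=3 nodes, M=3 members, R=3 reactions → 2N=6, M+R=6
member 0 (0-1): L=2.3920, (cx,cy)=(0.4323,0.9017)
member 1 (0-2): L=2.4000, (cx,cy)=(1.0000,0.0000)
member 2 (1-2): L=2.5532, (cx,cy)=(0.5350,-0.8448)
solve A·x = −loads:
  F[0-1] = +632.5714 N (tension)
  F[0-2] = +806.0590 N (tension)
  F[1-2] = -1506.5845 N (compression)
  Rx@0 = -1079.5000 N
  Ry@0 = -570.4180 N
  Ry@2 = +1272.8180 N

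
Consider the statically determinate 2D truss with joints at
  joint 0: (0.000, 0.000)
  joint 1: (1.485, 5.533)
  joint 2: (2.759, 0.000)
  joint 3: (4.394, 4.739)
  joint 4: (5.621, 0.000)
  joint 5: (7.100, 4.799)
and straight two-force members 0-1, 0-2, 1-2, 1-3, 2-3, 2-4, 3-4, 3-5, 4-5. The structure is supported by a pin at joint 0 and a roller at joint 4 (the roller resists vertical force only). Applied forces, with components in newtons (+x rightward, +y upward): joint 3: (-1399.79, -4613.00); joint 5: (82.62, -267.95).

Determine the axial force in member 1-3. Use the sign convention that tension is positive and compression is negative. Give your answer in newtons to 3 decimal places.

-1128.507

N=6 nodes, M=9 members, R=3 reactions → 2N=12, M+R=12
member 0 (0-1): L=5.7288, (cx,cy)=(0.2592,0.9658)
member 1 (0-2): L=2.7590, (cx,cy)=(1.0000,0.0000)
member 2 (1-2): L=5.6778, (cx,cy)=(0.2244,-0.9745)
member 3 (1-3): L=3.0154, (cx,cy)=(0.9647,-0.2633)
member 4 (2-3): L=5.0131, (cx,cy)=(0.3261,0.9453)
member 5 (2-4): L=2.8620, (cx,cy)=(1.0000,0.0000)
member 6 (3-4): L=4.8953, (cx,cy)=(0.2507,-0.9681)
member 7 (3-5): L=2.7067, (cx,cy)=(0.9998,0.0222)
member 8 (4-5): L=5.0217, (cx,cy)=(0.2945,0.9556)
solve A·x = −loads:
  F[0-1] = -2118.4819 N (compression)
  F[0-2] = -768.0257 N (compression)
  F[1-2] = +2404.5359 N (tension)
  F[1-3] = -1128.5073 N (compression)
  F[2-3] = -2478.7612 N (compression)
  F[2-4] = +579.9466 N (tension)
  F[3-4] = -2647.7636 N (compression)
  F[3-5] = +166.3768 N (tension)
  F[4-5] = -284.2458 N (compression)
  Rx@0 = +1317.1700 N
  Ry@0 = +2046.0709 N
  Ry@4 = +2834.8791 N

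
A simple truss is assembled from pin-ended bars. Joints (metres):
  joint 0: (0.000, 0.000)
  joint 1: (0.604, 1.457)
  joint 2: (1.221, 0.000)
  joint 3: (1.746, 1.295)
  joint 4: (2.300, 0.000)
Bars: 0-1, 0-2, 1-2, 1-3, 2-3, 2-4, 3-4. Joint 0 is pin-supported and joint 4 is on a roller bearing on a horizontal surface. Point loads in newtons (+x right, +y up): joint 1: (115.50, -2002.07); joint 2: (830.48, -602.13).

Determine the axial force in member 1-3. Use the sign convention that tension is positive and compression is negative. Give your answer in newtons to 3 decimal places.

N=5 nodes, M=7 members, R=3 reactions → 2N=10, M+R=10
member 0 (0-1): L=1.5772, (cx,cy)=(0.3829,0.9238)
member 1 (0-2): L=1.2210, (cx,cy)=(1.0000,0.0000)
member 2 (1-2): L=1.5823, (cx,cy)=(0.3899,-0.9208)
member 3 (1-3): L=1.1534, (cx,cy)=(0.9901,-0.1405)
member 4 (2-3): L=1.3974, (cx,cy)=(0.3757,0.9267)
member 5 (2-4): L=1.0790, (cx,cy)=(1.0000,0.0000)
member 6 (3-4): L=1.4085, (cx,cy)=(0.3933,-0.9194)
solve A·x = −loads:
  F[0-1] = -1824.7191 N (compression)
  F[0-2] = +1644.7544 N (tension)
  F[1-2] = -232.1613 N (compression)
  F[1-3] = -730.9890 N (compression)
  F[2-3] = +880.4123 N (tension)
  F[2-4] = +392.9679 N (tension)
  F[3-4] = -999.1063 N (compression)
  Rx@0 = -945.9800 N
  Ry@0 = +1685.6198 N
  Ry@4 = +918.5802 N

-730.989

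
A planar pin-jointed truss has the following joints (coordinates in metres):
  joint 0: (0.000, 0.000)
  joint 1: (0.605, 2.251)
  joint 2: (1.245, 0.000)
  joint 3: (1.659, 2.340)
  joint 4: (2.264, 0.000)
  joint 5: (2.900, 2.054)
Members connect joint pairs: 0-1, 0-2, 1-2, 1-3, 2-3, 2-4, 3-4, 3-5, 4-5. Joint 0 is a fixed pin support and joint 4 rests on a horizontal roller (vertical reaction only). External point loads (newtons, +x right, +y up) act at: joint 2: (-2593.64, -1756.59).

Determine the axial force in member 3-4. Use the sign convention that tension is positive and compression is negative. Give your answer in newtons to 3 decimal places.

-997.733

N=6 nodes, M=9 members, R=3 reactions → 2N=12, M+R=12
member 0 (0-1): L=2.3309, (cx,cy)=(0.2596,0.9657)
member 1 (0-2): L=1.2450, (cx,cy)=(1.0000,0.0000)
member 2 (1-2): L=2.3402, (cx,cy)=(0.2735,-0.9619)
member 3 (1-3): L=1.0578, (cx,cy)=(0.9965,0.0841)
member 4 (2-3): L=2.3763, (cx,cy)=(0.1742,0.9847)
member 5 (2-4): L=1.0190, (cx,cy)=(1.0000,0.0000)
member 6 (3-4): L=2.4169, (cx,cy)=(0.2503,-0.9682)
member 7 (3-5): L=1.2735, (cx,cy)=(0.9745,-0.2246)
member 8 (4-5): L=2.1502, (cx,cy)=(0.2958,0.9553)
solve A·x = −loads:
  F[0-1] = -818.6788 N (compression)
  F[0-2] = -2381.1453 N (compression)
  F[1-2] = +784.4677 N (tension)
  F[1-3] = -428.5500 N (compression)
  F[2-3] = +1017.5896 N (tension)
  F[2-4] = +249.7485 N (tension)
  F[3-4] = -997.7329 N (compression)
  F[3-5] = +0.0000 N (tension)
  F[4-5] = -0.0000 N (compression)
  Rx@0 = +2593.6400 N
  Ry@0 = +790.6207 N
  Ry@4 = +965.9693 N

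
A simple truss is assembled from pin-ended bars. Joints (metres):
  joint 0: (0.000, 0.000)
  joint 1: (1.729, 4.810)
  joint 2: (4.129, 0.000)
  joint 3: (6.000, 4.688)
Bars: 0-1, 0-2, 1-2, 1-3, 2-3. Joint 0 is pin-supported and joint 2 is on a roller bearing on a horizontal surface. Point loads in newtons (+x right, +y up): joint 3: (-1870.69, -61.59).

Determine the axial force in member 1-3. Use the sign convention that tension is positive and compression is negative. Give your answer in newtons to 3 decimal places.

-1826.045

N=4 nodes, M=5 members, R=3 reactions → 2N=8, M+R=8
member 0 (0-1): L=5.1113, (cx,cy)=(0.3383,0.9410)
member 1 (0-2): L=4.1290, (cx,cy)=(1.0000,0.0000)
member 2 (1-2): L=5.3755, (cx,cy)=(0.4465,-0.8948)
member 3 (1-3): L=4.2727, (cx,cy)=(0.9996,-0.0286)
member 4 (2-3): L=5.0476, (cx,cy)=(0.3707,0.9288)
solve A·x = −loads:
  F[0-1] = -2227.3459 N (compression)
  F[0-2] = -1117.2477 N (compression)
  F[1-2] = +2400.7425 N (tension)
  F[1-3] = -1826.0447 N (compression)
  F[2-3] = -122.4523 N (compression)
  Rx@0 = +1870.6900 N
  Ry@0 = +2096.0426 N
  Ry@2 = -2034.4526 N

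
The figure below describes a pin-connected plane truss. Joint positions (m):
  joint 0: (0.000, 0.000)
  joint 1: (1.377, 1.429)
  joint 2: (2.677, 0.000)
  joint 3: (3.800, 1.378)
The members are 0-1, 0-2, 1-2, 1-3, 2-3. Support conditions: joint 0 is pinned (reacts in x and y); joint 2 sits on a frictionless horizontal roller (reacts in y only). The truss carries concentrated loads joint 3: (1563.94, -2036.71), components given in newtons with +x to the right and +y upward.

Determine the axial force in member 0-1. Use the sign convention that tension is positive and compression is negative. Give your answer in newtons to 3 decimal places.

N=4 nodes, M=5 members, R=3 reactions → 2N=8, M+R=8
member 0 (0-1): L=1.9845, (cx,cy)=(0.6939,0.7201)
member 1 (0-2): L=2.6770, (cx,cy)=(1.0000,0.0000)
member 2 (1-2): L=1.9318, (cx,cy)=(0.6729,-0.7397)
member 3 (1-3): L=2.4235, (cx,cy)=(0.9998,-0.0210)
member 4 (2-3): L=1.7776, (cx,cy)=(0.6317,0.7752)
solve A·x = −loads:
  F[0-1] = +2304.5063 N (tension)
  F[0-2] = -35.1195 N (compression)
  F[1-2] = -2333.5701 N (compression)
  F[1-3] = +3170.0917 N (tension)
  F[2-3] = -2541.3319 N (compression)
  Rx@0 = -1563.9400 N
  Ry@0 = -1659.4451 N
  Ry@2 = +3696.1551 N

2304.506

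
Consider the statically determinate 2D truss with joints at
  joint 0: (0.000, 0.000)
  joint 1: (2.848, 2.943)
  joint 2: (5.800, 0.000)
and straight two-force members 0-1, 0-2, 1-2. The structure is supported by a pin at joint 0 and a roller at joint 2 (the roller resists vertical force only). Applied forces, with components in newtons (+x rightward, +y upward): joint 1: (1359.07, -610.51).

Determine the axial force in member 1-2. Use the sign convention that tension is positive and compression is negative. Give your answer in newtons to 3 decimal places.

-1401.353

N=3 nodes, M=3 members, R=3 reactions → 2N=6, M+R=6
member 0 (0-1): L=4.0954, (cx,cy)=(0.6954,0.7186)
member 1 (0-2): L=5.8000, (cx,cy)=(1.0000,0.0000)
member 2 (1-2): L=4.1684, (cx,cy)=(0.7082,-0.7060)
solve A·x = −loads:
  F[0-1] = +527.2433 N (tension)
  F[0-2] = +992.4180 N (tension)
  F[1-2] = -1401.3531 N (compression)
  Rx@0 = -1359.0700 N
  Ry@0 = -378.8823 N
  Ry@2 = +989.3923 N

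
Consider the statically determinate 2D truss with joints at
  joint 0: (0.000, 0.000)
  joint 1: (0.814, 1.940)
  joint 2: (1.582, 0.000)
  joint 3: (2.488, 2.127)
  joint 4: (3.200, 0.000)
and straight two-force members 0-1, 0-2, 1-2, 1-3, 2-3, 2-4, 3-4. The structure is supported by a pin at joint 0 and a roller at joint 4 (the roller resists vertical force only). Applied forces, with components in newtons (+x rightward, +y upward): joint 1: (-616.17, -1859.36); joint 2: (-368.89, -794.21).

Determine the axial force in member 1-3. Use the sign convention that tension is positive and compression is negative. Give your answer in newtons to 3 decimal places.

N=5 nodes, M=7 members, R=3 reactions → 2N=10, M+R=10
member 0 (0-1): L=2.1039, (cx,cy)=(0.3869,0.9221)
member 1 (0-2): L=1.5820, (cx,cy)=(1.0000,0.0000)
member 2 (1-2): L=2.0865, (cx,cy)=(0.3681,-0.9298)
member 3 (1-3): L=1.6844, (cx,cy)=(0.9938,0.1110)
member 4 (2-3): L=2.3119, (cx,cy)=(0.3919,0.9200)
member 5 (2-4): L=1.6180, (cx,cy)=(1.0000,0.0000)
member 6 (3-4): L=2.2430, (cx,cy)=(0.3174,-0.9483)
solve A·x = −loads:
  F[0-1] = -2344.0723 N (compression)
  F[0-2] = -78.1168 N (compression)
  F[1-2] = +277.7484 N (tension)
  F[1-3] = -395.4522 N (compression)
  F[2-3] = +582.5571 N (tension)
  F[2-4] = +164.7138 N (tension)
  F[3-4] = -518.8958 N (compression)
  Rx@0 = +985.0600 N
  Ry@0 = +2161.5108 N
  Ry@4 = +492.0592 N

-395.452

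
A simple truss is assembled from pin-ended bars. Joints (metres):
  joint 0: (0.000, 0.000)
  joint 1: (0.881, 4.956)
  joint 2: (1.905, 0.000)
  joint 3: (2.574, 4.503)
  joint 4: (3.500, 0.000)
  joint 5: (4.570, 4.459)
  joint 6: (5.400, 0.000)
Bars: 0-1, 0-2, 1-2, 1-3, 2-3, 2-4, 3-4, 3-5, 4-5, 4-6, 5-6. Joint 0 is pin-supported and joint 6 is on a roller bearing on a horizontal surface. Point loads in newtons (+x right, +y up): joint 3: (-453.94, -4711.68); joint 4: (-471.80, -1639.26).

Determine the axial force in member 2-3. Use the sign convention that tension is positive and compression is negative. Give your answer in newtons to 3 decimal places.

-3835.180

N=7 nodes, M=11 members, R=3 reactions → 2N=14, M+R=14
member 0 (0-1): L=5.0337, (cx,cy)=(0.1750,0.9846)
member 1 (0-2): L=1.9050, (cx,cy)=(1.0000,0.0000)
member 2 (1-2): L=5.0607, (cx,cy)=(0.2023,-0.9793)
member 3 (1-3): L=1.7526, (cx,cy)=(0.9660,-0.2585)
member 4 (2-3): L=4.5524, (cx,cy)=(0.1470,0.9891)
member 5 (2-4): L=1.5950, (cx,cy)=(1.0000,0.0000)
member 6 (3-4): L=4.5972, (cx,cy)=(0.2014,-0.9795)
member 7 (3-5): L=1.9965, (cx,cy)=(0.9998,-0.0220)
member 8 (4-5): L=4.5856, (cx,cy)=(0.2333,0.9724)
member 9 (4-6): L=1.9000, (cx,cy)=(1.0000,0.0000)
member 10 (5-6): L=4.5356, (cx,cy)=(0.1830,-0.9831)
solve A·x = −loads:
  F[0-1] = -3474.7245 N (compression)
  F[0-2] = -317.5920 N (compression)
  F[1-2] = +3873.6712 N (tension)
  F[1-3] = -1440.9305 N (compression)
  F[2-3] = -3835.1799 N (compression)
  F[2-4] = +1029.8206 N (tension)
  F[3-4] = -1289.6460 N (compression)
  F[3-5] = -1242.1543 N (compression)
  F[4-5] = +2984.8698 N (tension)
  F[4-6] = +545.3632 N (tension)
  F[5-6] = -2980.1735 N (compression)
  Rx@0 = +925.7400 N
  Ry@0 = +3421.0914 N
  Ry@6 = +2929.8486 N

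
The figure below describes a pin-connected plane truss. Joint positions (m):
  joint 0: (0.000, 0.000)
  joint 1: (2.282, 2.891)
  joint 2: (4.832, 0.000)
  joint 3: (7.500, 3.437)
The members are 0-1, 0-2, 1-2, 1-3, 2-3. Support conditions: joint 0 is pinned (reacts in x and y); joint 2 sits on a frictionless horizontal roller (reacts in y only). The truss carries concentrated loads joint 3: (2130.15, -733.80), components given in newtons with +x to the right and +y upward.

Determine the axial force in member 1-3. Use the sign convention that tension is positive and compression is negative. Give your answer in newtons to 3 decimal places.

2954.489

N=4 nodes, M=5 members, R=3 reactions → 2N=8, M+R=8
member 0 (0-1): L=3.6831, (cx,cy)=(0.6196,0.7849)
member 1 (0-2): L=4.8320, (cx,cy)=(1.0000,0.0000)
member 2 (1-2): L=3.8549, (cx,cy)=(0.6615,-0.7500)
member 3 (1-3): L=5.2465, (cx,cy)=(0.9946,0.1041)
member 4 (2-3): L=4.3510, (cx,cy)=(0.6132,0.7899)
solve A·x = −loads:
  F[0-1] = +2446.5123 N (tension)
  F[0-2] = +614.3334 N (tension)
  F[1-2] = -2150.6351 N (compression)
  F[1-3] = +2954.4894 N (tension)
  F[2-3] = -1318.1775 N (compression)
  Rx@0 = -2130.1500 N
  Ry@0 = -1920.3444 N
  Ry@2 = +2654.1444 N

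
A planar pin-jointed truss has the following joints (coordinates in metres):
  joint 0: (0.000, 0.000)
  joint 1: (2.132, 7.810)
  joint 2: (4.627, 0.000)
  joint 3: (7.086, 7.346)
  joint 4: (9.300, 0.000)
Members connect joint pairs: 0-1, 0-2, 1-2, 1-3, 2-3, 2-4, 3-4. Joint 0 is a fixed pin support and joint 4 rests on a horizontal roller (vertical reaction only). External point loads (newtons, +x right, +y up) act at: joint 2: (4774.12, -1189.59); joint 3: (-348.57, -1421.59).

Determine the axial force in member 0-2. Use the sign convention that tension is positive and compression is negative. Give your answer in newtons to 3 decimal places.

N=5 nodes, M=7 members, R=3 reactions → 2N=10, M+R=10
member 0 (0-1): L=8.0958, (cx,cy)=(0.2633,0.9647)
member 1 (0-2): L=4.6270, (cx,cy)=(1.0000,0.0000)
member 2 (1-2): L=8.1988, (cx,cy)=(0.3043,-0.9526)
member 3 (1-3): L=4.9757, (cx,cy)=(0.9956,-0.0933)
member 4 (2-3): L=7.7466, (cx,cy)=(0.3174,0.9483)
member 5 (2-4): L=4.6730, (cx,cy)=(1.0000,0.0000)
member 6 (3-4): L=7.6724, (cx,cy)=(0.2886,-0.9575)
solve A·x = −loads:
  F[0-1] = -1255.8294 N (compression)
  F[0-2] = +4756.2693 N (tension)
  F[1-2] = +1344.5681 N (tension)
  F[1-3] = -743.1244 N (compression)
  F[2-3] = -96.1833 N (compression)
  F[2-4] = +421.8475 N (tension)
  F[3-4] = -1461.8685 N (compression)
  Rx@0 = -4425.5500 N
  Ry@0 = +1211.5000 N
  Ry@4 = +1399.6800 N

4756.269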